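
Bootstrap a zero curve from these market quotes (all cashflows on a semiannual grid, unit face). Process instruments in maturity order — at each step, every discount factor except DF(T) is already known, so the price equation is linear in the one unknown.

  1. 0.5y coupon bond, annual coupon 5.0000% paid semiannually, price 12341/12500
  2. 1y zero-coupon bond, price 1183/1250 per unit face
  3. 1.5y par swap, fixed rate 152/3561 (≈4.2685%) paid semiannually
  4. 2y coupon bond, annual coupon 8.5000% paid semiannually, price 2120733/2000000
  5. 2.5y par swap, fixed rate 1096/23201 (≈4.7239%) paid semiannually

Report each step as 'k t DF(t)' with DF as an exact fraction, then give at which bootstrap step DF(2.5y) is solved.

step 1 [0.5y] bond c/2=1/40: DF=(12341/12500 − 1/40·(0))/(1+1/40) = 602/625 ≈ 0.963200
step 2 [1y] zero: DF = P = 1183/1250 ≈ 0.946400
step 3 [1.5y] swap r/2=76/3561: DF=(1 − 76/3561·(0.963200+0.946400))/(1+76/3561) = 587/625 ≈ 0.939200
step 4 [2y] bond c/2=17/400: DF=(2120733/2000000 − 17/400·(0.963200+0.946400+0.939200))/(1+17/400) = 901/1000 ≈ 0.901000
step 5 [2.5y] swap r/2=548/23201: DF=(1 − 548/23201·(0.963200+0.946400+0.939200+0.901000))/(1+548/23201) = 1113/1250 ≈ 0.890400

1 1/2 602/625
2 1 1183/1250
3 3/2 587/625
4 2 901/1000
5 5/2 1113/1250
DF(2.5y) is solved at step 5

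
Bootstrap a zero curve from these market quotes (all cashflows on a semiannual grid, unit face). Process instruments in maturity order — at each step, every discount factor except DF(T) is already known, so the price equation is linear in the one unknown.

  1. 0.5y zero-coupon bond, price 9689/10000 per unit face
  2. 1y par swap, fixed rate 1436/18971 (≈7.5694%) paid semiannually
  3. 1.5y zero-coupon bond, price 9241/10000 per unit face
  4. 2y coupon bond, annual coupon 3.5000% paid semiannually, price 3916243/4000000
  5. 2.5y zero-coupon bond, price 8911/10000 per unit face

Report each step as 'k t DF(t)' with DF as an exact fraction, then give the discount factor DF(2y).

step 1 [0.5y] zero: DF = P = 9689/10000 ≈ 0.968900
step 2 [1y] swap r/2=718/18971: DF=(1 − 718/18971·(0.968900))/(1+718/18971) = 4641/5000 ≈ 0.928200
step 3 [1.5y] zero: DF = P = 9241/10000 ≈ 0.924100
step 4 [2y] bond c/2=7/400: DF=(3916243/4000000 − 7/400·(0.968900+0.928200+0.924100))/(1+7/400) = 9137/10000 ≈ 0.913700
step 5 [2.5y] zero: DF = P = 8911/10000 ≈ 0.891100

1 1/2 9689/10000
2 1 4641/5000
3 3/2 9241/10000
4 2 9137/10000
5 5/2 8911/10000
DF(2y) = 9137/10000 ≈ 0.913700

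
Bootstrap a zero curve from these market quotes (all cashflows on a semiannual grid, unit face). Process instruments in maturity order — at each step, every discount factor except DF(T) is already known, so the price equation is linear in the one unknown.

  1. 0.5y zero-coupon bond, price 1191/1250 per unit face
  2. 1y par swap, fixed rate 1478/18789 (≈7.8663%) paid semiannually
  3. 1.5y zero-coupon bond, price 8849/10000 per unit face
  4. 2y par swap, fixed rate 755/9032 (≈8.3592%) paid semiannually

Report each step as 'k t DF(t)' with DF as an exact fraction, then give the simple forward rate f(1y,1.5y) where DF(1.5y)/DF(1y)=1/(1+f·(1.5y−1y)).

step 1 [0.5y] zero: DF = P = 1191/1250 ≈ 0.952800
step 2 [1y] swap r/2=739/18789: DF=(1 − 739/18789·(0.952800))/(1+739/18789) = 9261/10000 ≈ 0.926100
step 3 [1.5y] zero: DF = P = 8849/10000 ≈ 0.884900
step 4 [2y] swap r/2=755/18064: DF=(1 − 755/18064·(0.952800+0.926100+0.884900))/(1+755/18064) = 849/1000 ≈ 0.849000

1 1/2 1191/1250
2 1 9261/10000
3 3/2 8849/10000
4 2 849/1000
f(1y,1.5y) = ((9261/10000)/(8849/10000) − 1)/(1/2) = 824/8849 ≈ 9.3118%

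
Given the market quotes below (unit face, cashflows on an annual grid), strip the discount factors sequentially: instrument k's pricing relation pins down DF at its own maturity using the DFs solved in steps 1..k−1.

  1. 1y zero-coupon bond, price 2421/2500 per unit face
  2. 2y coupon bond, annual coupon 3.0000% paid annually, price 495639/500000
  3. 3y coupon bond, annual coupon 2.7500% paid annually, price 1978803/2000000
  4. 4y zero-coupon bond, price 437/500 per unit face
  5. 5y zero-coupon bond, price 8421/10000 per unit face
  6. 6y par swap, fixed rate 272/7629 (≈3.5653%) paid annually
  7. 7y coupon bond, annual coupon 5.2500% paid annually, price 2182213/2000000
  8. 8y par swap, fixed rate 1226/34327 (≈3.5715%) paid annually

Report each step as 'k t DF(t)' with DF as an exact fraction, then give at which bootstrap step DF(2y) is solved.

1 1 2421/2500
2 2 4671/5000
3 3 114/125
4 4 437/500
5 5 8421/10000
6 6 506/625
7 7 7703/10000
8 8 1887/2500
DF(2y) is solved at step 2

step 1 [1y] zero: DF = P = 2421/2500 ≈ 0.968400
step 2 [2y] bond c/1=3/100: DF=(495639/500000 − 3/100·(0.968400))/(1+3/100) = 4671/5000 ≈ 0.934200
step 3 [3y] bond c/1=11/400: DF=(1978803/2000000 − 11/400·(0.968400+0.934200))/(1+11/400) = 114/125 ≈ 0.912000
step 4 [4y] zero: DF = P = 437/500 ≈ 0.874000
step 5 [5y] zero: DF = P = 8421/10000 ≈ 0.842100
step 6 [6y] swap r/1=272/7629: DF=(1 − 272/7629·(0.968400+0.934200+0.912000+0.874000+0.842100))/(1+272/7629) = 506/625 ≈ 0.809600
step 7 [7y] bond c/1=21/400: DF=(2182213/2000000 − 21/400·(0.968400+0.934200+0.912000+0.874000+0.842100+0.809600))/(1+21/400) = 7703/10000 ≈ 0.770300
step 8 [8y] swap r/1=1226/34327: DF=(1 − 1226/34327·(0.968400+0.934200+0.912000+0.874000+0.842100+0.809600+0.770300))/(1+1226/34327) = 1887/2500 ≈ 0.754800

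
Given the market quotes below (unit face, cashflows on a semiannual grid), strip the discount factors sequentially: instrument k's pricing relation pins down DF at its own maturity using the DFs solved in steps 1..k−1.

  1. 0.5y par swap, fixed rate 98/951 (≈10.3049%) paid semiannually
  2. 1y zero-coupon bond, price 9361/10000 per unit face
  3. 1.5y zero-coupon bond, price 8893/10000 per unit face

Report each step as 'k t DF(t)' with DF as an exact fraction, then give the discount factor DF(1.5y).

1 1/2 951/1000
2 1 9361/10000
3 3/2 8893/10000
DF(1.5y) = 8893/10000 ≈ 0.889300

step 1 [0.5y] swap r/2=49/951: DF=(1 − 49/951·(0))/(1+49/951) = 951/1000 ≈ 0.951000
step 2 [1y] zero: DF = P = 9361/10000 ≈ 0.936100
step 3 [1.5y] zero: DF = P = 8893/10000 ≈ 0.889300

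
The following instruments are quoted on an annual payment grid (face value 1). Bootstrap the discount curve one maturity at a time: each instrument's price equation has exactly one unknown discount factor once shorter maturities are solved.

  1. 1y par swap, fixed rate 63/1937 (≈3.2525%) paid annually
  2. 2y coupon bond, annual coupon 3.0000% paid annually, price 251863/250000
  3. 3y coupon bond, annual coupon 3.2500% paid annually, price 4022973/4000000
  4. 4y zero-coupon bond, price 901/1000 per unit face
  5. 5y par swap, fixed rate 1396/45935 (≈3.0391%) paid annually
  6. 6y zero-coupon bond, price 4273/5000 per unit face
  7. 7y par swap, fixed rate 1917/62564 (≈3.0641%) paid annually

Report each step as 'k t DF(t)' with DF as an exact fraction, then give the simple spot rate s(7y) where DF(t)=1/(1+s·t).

step 1 [1y] swap r/1=63/1937: DF=(1 − 63/1937·(0))/(1+63/1937) = 1937/2000 ≈ 0.968500
step 2 [2y] bond c/1=3/100: DF=(251863/250000 − 3/100·(0.968500))/(1+3/100) = 9499/10000 ≈ 0.949900
step 3 [3y] bond c/1=13/400: DF=(4022973/4000000 − 13/400·(0.968500+0.949900))/(1+13/400) = 9137/10000 ≈ 0.913700
step 4 [4y] zero: DF = P = 901/1000 ≈ 0.901000
step 5 [5y] swap r/1=1396/45935: DF=(1 − 1396/45935·(0.968500+0.949900+0.913700+0.901000))/(1+1396/45935) = 2151/2500 ≈ 0.860400
step 6 [6y] zero: DF = P = 4273/5000 ≈ 0.854600
step 7 [7y] swap r/1=1917/62564: DF=(1 − 1917/62564·(0.968500+0.949900+0.913700+0.901000+0.860400+0.854600))/(1+1917/62564) = 8083/10000 ≈ 0.808300

1 1 1937/2000
2 2 9499/10000
3 3 9137/10000
4 4 901/1000
5 5 2151/2500
6 6 4273/5000
7 7 8083/10000
s(7y) = (1/(8083/10000) − 1)/(7) = 1917/56581 ≈ 3.3881%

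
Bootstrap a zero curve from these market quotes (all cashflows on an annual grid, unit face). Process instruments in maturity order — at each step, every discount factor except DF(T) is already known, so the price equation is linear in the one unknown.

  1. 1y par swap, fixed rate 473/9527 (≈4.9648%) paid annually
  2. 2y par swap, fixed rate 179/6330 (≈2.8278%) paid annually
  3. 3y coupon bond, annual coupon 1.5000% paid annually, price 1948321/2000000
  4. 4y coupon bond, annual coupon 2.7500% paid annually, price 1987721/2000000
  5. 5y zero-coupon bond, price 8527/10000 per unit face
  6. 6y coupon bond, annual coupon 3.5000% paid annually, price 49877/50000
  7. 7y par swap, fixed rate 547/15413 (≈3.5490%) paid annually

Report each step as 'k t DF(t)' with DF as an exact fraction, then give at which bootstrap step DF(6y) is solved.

step 1 [1y] swap r/1=473/9527: DF=(1 − 473/9527·(0))/(1+473/9527) = 9527/10000 ≈ 0.952700
step 2 [2y] swap r/1=179/6330: DF=(1 − 179/6330·(0.952700))/(1+179/6330) = 9463/10000 ≈ 0.946300
step 3 [3y] bond c/1=3/200: DF=(1948321/2000000 − 3/200·(0.952700+0.946300))/(1+3/200) = 9317/10000 ≈ 0.931700
step 4 [4y] bond c/1=11/400: DF=(1987721/2000000 − 11/400·(0.952700+0.946300+0.931700))/(1+11/400) = 1783/2000 ≈ 0.891500
step 5 [5y] zero: DF = P = 8527/10000 ≈ 0.852700
step 6 [6y] bond c/1=7/200: DF=(49877/50000 − 7/200·(0.952700+0.946300+0.931700+0.891500+0.852700))/(1+7/200) = 8091/10000 ≈ 0.809100
step 7 [7y] swap r/1=547/15413: DF=(1 − 547/15413·(0.952700+0.946300+0.931700+0.891500+0.852700+0.809100))/(1+547/15413) = 1953/2500 ≈ 0.781200

1 1 9527/10000
2 2 9463/10000
3 3 9317/10000
4 4 1783/2000
5 5 8527/10000
6 6 8091/10000
7 7 1953/2500
DF(6y) is solved at step 6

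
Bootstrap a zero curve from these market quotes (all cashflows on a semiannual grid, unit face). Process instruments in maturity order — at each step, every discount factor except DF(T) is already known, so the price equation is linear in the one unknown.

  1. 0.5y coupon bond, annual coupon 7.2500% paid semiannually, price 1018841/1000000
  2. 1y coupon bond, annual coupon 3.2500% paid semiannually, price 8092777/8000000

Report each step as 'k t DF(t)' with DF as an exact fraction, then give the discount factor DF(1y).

1 1/2 1229/1250
2 1 9797/10000
DF(1y) = 9797/10000 ≈ 0.979700

step 1 [0.5y] bond c/2=29/800: DF=(1018841/1000000 − 29/800·(0))/(1+29/800) = 1229/1250 ≈ 0.983200
step 2 [1y] bond c/2=13/800: DF=(8092777/8000000 − 13/800·(0.983200))/(1+13/800) = 9797/10000 ≈ 0.979700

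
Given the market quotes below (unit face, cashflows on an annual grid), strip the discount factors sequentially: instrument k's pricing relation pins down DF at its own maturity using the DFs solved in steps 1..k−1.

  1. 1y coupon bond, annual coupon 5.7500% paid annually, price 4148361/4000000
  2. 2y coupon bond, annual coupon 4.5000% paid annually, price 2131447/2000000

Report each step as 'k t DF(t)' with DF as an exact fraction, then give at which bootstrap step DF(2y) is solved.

step 1 [1y] bond c/1=23/400: DF=(4148361/4000000 − 23/400·(0))/(1+23/400) = 9807/10000 ≈ 0.980700
step 2 [2y] bond c/1=9/200: DF=(2131447/2000000 − 9/200·(0.980700))/(1+9/200) = 611/625 ≈ 0.977600

1 1 9807/10000
2 2 611/625
DF(2y) is solved at step 2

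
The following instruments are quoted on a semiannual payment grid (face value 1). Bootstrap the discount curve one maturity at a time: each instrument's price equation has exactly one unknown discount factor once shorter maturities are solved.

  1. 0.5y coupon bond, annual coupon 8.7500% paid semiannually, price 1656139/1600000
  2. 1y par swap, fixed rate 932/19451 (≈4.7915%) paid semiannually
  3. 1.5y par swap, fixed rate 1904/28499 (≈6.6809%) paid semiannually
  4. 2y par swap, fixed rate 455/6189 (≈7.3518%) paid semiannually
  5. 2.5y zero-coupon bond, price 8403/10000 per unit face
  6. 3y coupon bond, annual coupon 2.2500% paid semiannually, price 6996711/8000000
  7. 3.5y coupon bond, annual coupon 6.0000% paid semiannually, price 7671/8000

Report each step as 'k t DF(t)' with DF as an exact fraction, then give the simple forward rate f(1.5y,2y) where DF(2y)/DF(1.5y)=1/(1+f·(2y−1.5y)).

step 1 [0.5y] bond c/2=7/160: DF=(1656139/1600000 − 7/160·(0))/(1+7/160) = 9917/10000 ≈ 0.991700
step 2 [1y] swap r/2=466/19451: DF=(1 − 466/19451·(0.991700))/(1+466/19451) = 4767/5000 ≈ 0.953400
step 3 [1.5y] swap r/2=952/28499: DF=(1 − 952/28499·(0.991700+0.953400))/(1+952/28499) = 1131/1250 ≈ 0.904800
step 4 [2y] swap r/2=455/12378: DF=(1 − 455/12378·(0.991700+0.953400+0.904800))/(1+455/12378) = 1727/2000 ≈ 0.863500
step 5 [2.5y] zero: DF = P = 8403/10000 ≈ 0.840300
step 6 [3y] bond c/2=9/800: DF=(6996711/8000000 − 9/800·(0.991700+0.953400+0.904800+0.863500+0.840300))/(1+9/800) = 4071/5000 ≈ 0.814200
step 7 [3.5y] bond c/2=3/100: DF=(7671/8000 − 3/100·(0.991700+0.953400+0.904800+0.863500+0.840300+0.814200))/(1+3/100) = 3873/5000 ≈ 0.774600

1 1/2 9917/10000
2 1 4767/5000
3 3/2 1131/1250
4 2 1727/2000
5 5/2 8403/10000
6 3 4071/5000
7 7/2 3873/5000
f(1.5y,2y) = ((1131/1250)/(1727/2000) − 1)/(1/2) = 826/8635 ≈ 9.5657%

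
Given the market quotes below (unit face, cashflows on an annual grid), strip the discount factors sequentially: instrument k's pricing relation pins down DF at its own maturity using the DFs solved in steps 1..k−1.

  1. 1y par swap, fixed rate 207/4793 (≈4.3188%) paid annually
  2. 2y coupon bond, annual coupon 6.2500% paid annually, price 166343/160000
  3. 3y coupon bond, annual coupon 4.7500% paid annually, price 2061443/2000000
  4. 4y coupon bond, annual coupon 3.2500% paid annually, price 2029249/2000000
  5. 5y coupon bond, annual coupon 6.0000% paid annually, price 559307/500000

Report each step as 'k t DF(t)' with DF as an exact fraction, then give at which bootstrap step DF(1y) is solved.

step 1 [1y] swap r/1=207/4793: DF=(1 − 207/4793·(0))/(1+207/4793) = 4793/5000 ≈ 0.958600
step 2 [2y] bond c/1=1/16: DF=(166343/160000 − 1/16·(0.958600))/(1+1/16) = 9221/10000 ≈ 0.922100
step 3 [3y] bond c/1=19/400: DF=(2061443/2000000 − 19/400·(0.958600+0.922100))/(1+19/400) = 8987/10000 ≈ 0.898700
step 4 [4y] bond c/1=13/400: DF=(2029249/2000000 − 13/400·(0.958600+0.922100+0.898700))/(1+13/400) = 1119/1250 ≈ 0.895200
step 5 [5y] bond c/1=3/50: DF=(559307/500000 − 3/50·(0.958600+0.922100+0.898700+0.895200))/(1+3/50) = 8473/10000 ≈ 0.847300

1 1 4793/5000
2 2 9221/10000
3 3 8987/10000
4 4 1119/1250
5 5 8473/10000
DF(1y) is solved at step 1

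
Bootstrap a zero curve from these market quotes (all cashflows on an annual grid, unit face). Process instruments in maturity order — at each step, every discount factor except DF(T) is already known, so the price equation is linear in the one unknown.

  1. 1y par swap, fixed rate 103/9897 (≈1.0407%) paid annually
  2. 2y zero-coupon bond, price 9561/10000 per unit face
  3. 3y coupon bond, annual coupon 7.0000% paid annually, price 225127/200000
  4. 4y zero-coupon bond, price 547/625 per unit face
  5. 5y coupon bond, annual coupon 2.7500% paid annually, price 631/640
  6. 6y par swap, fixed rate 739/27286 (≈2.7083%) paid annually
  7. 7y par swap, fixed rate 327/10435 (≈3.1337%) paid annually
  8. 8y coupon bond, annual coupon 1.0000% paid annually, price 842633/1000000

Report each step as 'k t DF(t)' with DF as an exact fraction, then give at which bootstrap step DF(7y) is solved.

step 1 [1y] swap r/1=103/9897: DF=(1 − 103/9897·(0))/(1+103/9897) = 9897/10000 ≈ 0.989700
step 2 [2y] zero: DF = P = 9561/10000 ≈ 0.956100
step 3 [3y] bond c/1=7/100: DF=(225127/200000 − 7/100·(0.989700+0.956100))/(1+7/100) = 9247/10000 ≈ 0.924700
step 4 [4y] zero: DF = P = 547/625 ≈ 0.875200
step 5 [5y] bond c/1=11/400: DF=(631/640 − 11/400·(0.989700+0.956100+0.924700+0.875200))/(1+11/400) = 8593/10000 ≈ 0.859300
step 6 [6y] swap r/1=739/27286: DF=(1 − 739/27286·(0.989700+0.956100+0.924700+0.875200+0.859300))/(1+739/27286) = 4261/5000 ≈ 0.852200
step 7 [7y] swap r/1=327/10435: DF=(1 − 327/10435·(0.989700+0.956100+0.924700+0.875200+0.859300+0.852200))/(1+327/10435) = 4019/5000 ≈ 0.803800
step 8 [8y] bond c/1=1/100: DF=(842633/1000000 − 1/100·(0.989700+0.956100+0.924700+0.875200+0.859300+0.852200+0.803800))/(1+1/100) = 7723/10000 ≈ 0.772300

1 1 9897/10000
2 2 9561/10000
3 3 9247/10000
4 4 547/625
5 5 8593/10000
6 6 4261/5000
7 7 4019/5000
8 8 7723/10000
DF(7y) is solved at step 7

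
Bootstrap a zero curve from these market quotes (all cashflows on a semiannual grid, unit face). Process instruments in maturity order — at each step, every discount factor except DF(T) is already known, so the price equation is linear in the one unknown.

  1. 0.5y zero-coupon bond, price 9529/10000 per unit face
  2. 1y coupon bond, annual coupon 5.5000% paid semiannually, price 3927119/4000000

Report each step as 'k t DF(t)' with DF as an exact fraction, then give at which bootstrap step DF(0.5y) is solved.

1 1/2 9529/10000
2 1 93/100
DF(0.5y) is solved at step 1

step 1 [0.5y] zero: DF = P = 9529/10000 ≈ 0.952900
step 2 [1y] bond c/2=11/400: DF=(3927119/4000000 − 11/400·(0.952900))/(1+11/400) = 93/100 ≈ 0.930000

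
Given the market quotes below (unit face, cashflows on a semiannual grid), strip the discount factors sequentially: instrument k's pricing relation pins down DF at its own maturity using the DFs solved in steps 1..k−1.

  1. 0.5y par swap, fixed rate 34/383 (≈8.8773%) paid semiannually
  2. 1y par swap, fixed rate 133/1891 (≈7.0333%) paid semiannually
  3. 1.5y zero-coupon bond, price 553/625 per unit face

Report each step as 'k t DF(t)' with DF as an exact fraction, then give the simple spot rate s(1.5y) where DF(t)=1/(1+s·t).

1 1/2 383/400
2 1 1867/2000
3 3/2 553/625
s(1.5y) = (1/(553/625) − 1)/(3/2) = 48/553 ≈ 8.6799%

step 1 [0.5y] swap r/2=17/383: DF=(1 − 17/383·(0))/(1+17/383) = 383/400 ≈ 0.957500
step 2 [1y] swap r/2=133/3782: DF=(1 − 133/3782·(0.957500))/(1+133/3782) = 1867/2000 ≈ 0.933500
step 3 [1.5y] zero: DF = P = 553/625 ≈ 0.884800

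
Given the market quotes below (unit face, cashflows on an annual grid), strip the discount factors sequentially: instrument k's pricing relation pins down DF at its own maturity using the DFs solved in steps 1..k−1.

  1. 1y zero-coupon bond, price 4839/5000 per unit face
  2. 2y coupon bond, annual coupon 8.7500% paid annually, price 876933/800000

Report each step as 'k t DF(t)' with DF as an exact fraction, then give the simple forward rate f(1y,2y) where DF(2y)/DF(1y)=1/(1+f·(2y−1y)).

1 1 4839/5000
2 2 9301/10000
f(1y,2y) = ((4839/5000)/(9301/10000) − 1)/(1) = 377/9301 ≈ 4.0533%

step 1 [1y] zero: DF = P = 4839/5000 ≈ 0.967800
step 2 [2y] bond c/1=7/80: DF=(876933/800000 − 7/80·(0.967800))/(1+7/80) = 9301/10000 ≈ 0.930100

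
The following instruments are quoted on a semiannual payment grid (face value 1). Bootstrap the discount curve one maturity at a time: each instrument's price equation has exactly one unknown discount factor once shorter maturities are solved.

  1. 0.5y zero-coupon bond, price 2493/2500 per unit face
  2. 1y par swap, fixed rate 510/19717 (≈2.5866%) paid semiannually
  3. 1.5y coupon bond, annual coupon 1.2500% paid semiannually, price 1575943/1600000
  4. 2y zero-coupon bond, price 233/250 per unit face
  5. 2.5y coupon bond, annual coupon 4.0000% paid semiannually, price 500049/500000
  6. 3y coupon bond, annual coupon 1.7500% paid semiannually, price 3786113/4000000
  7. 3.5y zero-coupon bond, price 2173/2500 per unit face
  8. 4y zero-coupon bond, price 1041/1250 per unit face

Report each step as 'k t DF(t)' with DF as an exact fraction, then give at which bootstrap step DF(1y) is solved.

step 1 [0.5y] zero: DF = P = 2493/2500 ≈ 0.997200
step 2 [1y] swap r/2=255/19717: DF=(1 − 255/19717·(0.997200))/(1+255/19717) = 1949/2000 ≈ 0.974500
step 3 [1.5y] bond c/2=1/160: DF=(1575943/1600000 − 1/160·(0.997200+0.974500))/(1+1/160) = 4833/5000 ≈ 0.966600
step 4 [2y] zero: DF = P = 233/250 ≈ 0.932000
step 5 [2.5y] bond c/2=1/50: DF=(500049/500000 − 1/50·(0.997200+0.974500+0.966600+0.932000))/(1+1/50) = 4523/5000 ≈ 0.904600
step 6 [3y] bond c/2=7/800: DF=(3786113/4000000 − 7/800·(0.997200+0.974500+0.966600+0.932000+0.904600))/(1+7/800) = 8969/10000 ≈ 0.896900
step 7 [3.5y] zero: DF = P = 2173/2500 ≈ 0.869200
step 8 [4y] zero: DF = P = 1041/1250 ≈ 0.832800

1 1/2 2493/2500
2 1 1949/2000
3 3/2 4833/5000
4 2 233/250
5 5/2 4523/5000
6 3 8969/10000
7 7/2 2173/2500
8 4 1041/1250
DF(1y) is solved at step 2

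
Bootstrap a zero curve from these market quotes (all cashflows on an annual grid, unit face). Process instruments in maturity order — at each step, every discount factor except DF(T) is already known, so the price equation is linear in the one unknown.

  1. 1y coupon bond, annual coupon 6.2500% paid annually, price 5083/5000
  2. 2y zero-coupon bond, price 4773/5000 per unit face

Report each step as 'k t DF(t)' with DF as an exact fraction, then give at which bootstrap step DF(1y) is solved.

step 1 [1y] bond c/1=1/16: DF=(5083/5000 − 1/16·(0))/(1+1/16) = 598/625 ≈ 0.956800
step 2 [2y] zero: DF = P = 4773/5000 ≈ 0.954600

1 1 598/625
2 2 4773/5000
DF(1y) is solved at step 1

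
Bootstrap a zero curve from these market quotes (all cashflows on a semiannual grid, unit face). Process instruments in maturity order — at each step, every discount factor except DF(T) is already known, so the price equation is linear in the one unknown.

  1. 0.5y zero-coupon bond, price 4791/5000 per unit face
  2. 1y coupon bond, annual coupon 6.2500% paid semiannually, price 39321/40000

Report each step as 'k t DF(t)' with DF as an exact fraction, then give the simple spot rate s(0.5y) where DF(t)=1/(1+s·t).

1 1/2 4791/5000
2 1 4621/5000
s(0.5y) = (1/(4791/5000) − 1)/(1/2) = 418/4791 ≈ 8.7247%

step 1 [0.5y] zero: DF = P = 4791/5000 ≈ 0.958200
step 2 [1y] bond c/2=1/32: DF=(39321/40000 − 1/32·(0.958200))/(1+1/32) = 4621/5000 ≈ 0.924200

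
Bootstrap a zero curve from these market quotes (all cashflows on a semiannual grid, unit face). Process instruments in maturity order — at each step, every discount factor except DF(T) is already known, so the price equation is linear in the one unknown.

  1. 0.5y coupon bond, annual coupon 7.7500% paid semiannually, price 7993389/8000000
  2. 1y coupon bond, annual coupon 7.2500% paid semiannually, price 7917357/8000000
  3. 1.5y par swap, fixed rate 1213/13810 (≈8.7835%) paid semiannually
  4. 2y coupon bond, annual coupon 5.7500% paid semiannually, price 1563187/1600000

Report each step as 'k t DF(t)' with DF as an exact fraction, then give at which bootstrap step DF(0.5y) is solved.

step 1 [0.5y] bond c/2=31/800: DF=(7993389/8000000 − 31/800·(0))/(1+31/800) = 9619/10000 ≈ 0.961900
step 2 [1y] bond c/2=29/800: DF=(7917357/8000000 − 29/800·(0.961900))/(1+29/800) = 4607/5000 ≈ 0.921400
step 3 [1.5y] swap r/2=1213/27620: DF=(1 − 1213/27620·(0.961900+0.921400))/(1+1213/27620) = 8787/10000 ≈ 0.878700
step 4 [2y] bond c/2=23/800: DF=(1563187/1600000 − 23/800·(0.961900+0.921400+0.878700))/(1+23/800) = 349/400 ≈ 0.872500

1 1/2 9619/10000
2 1 4607/5000
3 3/2 8787/10000
4 2 349/400
DF(0.5y) is solved at step 1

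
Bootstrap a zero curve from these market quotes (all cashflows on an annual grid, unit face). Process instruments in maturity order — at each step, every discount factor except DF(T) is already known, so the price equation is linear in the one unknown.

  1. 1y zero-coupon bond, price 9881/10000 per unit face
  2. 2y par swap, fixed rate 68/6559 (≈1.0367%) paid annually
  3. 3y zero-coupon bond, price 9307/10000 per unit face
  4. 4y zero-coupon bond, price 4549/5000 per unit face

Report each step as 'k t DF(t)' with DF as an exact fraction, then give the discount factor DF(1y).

1 1 9881/10000
2 2 2449/2500
3 3 9307/10000
4 4 4549/5000
DF(1y) = 9881/10000 ≈ 0.988100

step 1 [1y] zero: DF = P = 9881/10000 ≈ 0.988100
step 2 [2y] swap r/1=68/6559: DF=(1 − 68/6559·(0.988100))/(1+68/6559) = 2449/2500 ≈ 0.979600
step 3 [3y] zero: DF = P = 9307/10000 ≈ 0.930700
step 4 [4y] zero: DF = P = 4549/5000 ≈ 0.909800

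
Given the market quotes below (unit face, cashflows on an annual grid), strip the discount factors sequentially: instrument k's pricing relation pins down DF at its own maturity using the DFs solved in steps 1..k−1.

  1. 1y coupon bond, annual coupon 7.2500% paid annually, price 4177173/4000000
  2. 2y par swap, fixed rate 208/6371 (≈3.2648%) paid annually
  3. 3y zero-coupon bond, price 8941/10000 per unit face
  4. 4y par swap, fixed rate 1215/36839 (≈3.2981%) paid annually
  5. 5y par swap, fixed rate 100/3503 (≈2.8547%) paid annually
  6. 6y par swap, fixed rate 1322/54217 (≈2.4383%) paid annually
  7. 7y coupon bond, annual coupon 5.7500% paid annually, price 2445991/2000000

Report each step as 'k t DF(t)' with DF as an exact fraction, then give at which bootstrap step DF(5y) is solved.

step 1 [1y] bond c/1=29/400: DF=(4177173/4000000 − 29/400·(0))/(1+29/400) = 9737/10000 ≈ 0.973700
step 2 [2y] swap r/1=208/6371: DF=(1 − 208/6371·(0.973700))/(1+208/6371) = 586/625 ≈ 0.937600
step 3 [3y] zero: DF = P = 8941/10000 ≈ 0.894100
step 4 [4y] swap r/1=1215/36839: DF=(1 − 1215/36839·(0.973700+0.937600+0.894100))/(1+1215/36839) = 1757/2000 ≈ 0.878500
step 5 [5y] swap r/1=100/3503: DF=(1 − 100/3503·(0.973700+0.937600+0.894100+0.878500))/(1+100/3503) = 87/100 ≈ 0.870000
step 6 [6y] swap r/1=1322/54217: DF=(1 − 1322/54217·(0.973700+0.937600+0.894100+0.878500+0.870000))/(1+1322/54217) = 4339/5000 ≈ 0.867800
step 7 [7y] bond c/1=23/400: DF=(2445991/2000000 − 23/400·(0.973700+0.937600+0.894100+0.878500+0.870000+0.867800))/(1+23/400) = 8617/10000 ≈ 0.861700

1 1 9737/10000
2 2 586/625
3 3 8941/10000
4 4 1757/2000
5 5 87/100
6 6 4339/5000
7 7 8617/10000
DF(5y) is solved at step 5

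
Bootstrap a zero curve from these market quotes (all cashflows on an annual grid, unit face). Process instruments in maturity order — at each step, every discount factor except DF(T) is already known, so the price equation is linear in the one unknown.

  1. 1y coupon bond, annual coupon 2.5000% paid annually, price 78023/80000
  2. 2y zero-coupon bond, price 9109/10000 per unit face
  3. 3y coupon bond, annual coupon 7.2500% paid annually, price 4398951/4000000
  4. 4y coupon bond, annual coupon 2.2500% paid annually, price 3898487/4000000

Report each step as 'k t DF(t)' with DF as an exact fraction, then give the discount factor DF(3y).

step 1 [1y] bond c/1=1/40: DF=(78023/80000 − 1/40·(0))/(1+1/40) = 1903/2000 ≈ 0.951500
step 2 [2y] zero: DF = P = 9109/10000 ≈ 0.910900
step 3 [3y] bond c/1=29/400: DF=(4398951/4000000 − 29/400·(0.951500+0.910900))/(1+29/400) = 1799/2000 ≈ 0.899500
step 4 [4y] bond c/1=9/400: DF=(3898487/4000000 − 9/400·(0.951500+0.910900+0.899500))/(1+9/400) = 2231/2500 ≈ 0.892400

1 1 1903/2000
2 2 9109/10000
3 3 1799/2000
4 4 2231/2500
DF(3y) = 1799/2000 ≈ 0.899500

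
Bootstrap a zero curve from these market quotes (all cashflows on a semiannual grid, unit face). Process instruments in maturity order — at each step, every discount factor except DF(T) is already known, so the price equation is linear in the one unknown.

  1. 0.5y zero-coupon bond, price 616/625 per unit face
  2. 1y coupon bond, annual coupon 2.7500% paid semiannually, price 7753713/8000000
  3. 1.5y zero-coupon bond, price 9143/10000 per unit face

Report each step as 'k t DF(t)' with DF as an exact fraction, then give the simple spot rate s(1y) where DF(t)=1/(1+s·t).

step 1 [0.5y] zero: DF = P = 616/625 ≈ 0.985600
step 2 [1y] bond c/2=11/800: DF=(7753713/8000000 − 11/800·(0.985600))/(1+11/800) = 9427/10000 ≈ 0.942700
step 3 [1.5y] zero: DF = P = 9143/10000 ≈ 0.914300

1 1/2 616/625
2 1 9427/10000
3 3/2 9143/10000
s(1y) = (1/(9427/10000) − 1)/(1) = 573/9427 ≈ 6.0783%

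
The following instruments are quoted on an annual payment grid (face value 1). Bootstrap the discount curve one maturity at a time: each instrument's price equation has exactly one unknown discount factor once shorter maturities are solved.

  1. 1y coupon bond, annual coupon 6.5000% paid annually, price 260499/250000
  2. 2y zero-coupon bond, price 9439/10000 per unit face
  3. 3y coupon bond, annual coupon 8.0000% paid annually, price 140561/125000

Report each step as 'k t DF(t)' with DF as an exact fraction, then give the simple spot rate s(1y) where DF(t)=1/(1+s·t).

1 1 1223/1250
2 2 9439/10000
3 3 2247/2500
s(1y) = (1/(1223/1250) − 1)/(1) = 27/1223 ≈ 2.2077%

step 1 [1y] bond c/1=13/200: DF=(260499/250000 − 13/200·(0))/(1+13/200) = 1223/1250 ≈ 0.978400
step 2 [2y] zero: DF = P = 9439/10000 ≈ 0.943900
step 3 [3y] bond c/1=2/25: DF=(140561/125000 − 2/25·(0.978400+0.943900))/(1+2/25) = 2247/2500 ≈ 0.898800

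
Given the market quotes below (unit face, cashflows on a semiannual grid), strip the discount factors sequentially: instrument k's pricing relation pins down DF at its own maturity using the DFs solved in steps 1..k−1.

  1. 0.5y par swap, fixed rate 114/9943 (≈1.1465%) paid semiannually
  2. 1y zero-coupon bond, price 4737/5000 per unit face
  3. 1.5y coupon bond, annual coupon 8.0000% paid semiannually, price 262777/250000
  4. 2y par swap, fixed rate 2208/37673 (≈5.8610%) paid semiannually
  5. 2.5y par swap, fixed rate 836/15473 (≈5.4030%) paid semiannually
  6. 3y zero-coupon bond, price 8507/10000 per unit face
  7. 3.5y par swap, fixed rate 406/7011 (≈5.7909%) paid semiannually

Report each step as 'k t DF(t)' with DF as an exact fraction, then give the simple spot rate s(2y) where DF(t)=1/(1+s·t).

1 1/2 9943/10000
2 1 4737/5000
3 3/2 117/125
4 2 556/625
5 5/2 4373/5000
6 3 8507/10000
7 7/2 8173/10000
s(2y) = (1/(556/625) − 1)/(2) = 69/1112 ≈ 6.2050%

step 1 [0.5y] swap r/2=57/9943: DF=(1 − 57/9943·(0))/(1+57/9943) = 9943/10000 ≈ 0.994300
step 2 [1y] zero: DF = P = 4737/5000 ≈ 0.947400
step 3 [1.5y] bond c/2=1/25: DF=(262777/250000 − 1/25·(0.994300+0.947400))/(1+1/25) = 117/125 ≈ 0.936000
step 4 [2y] swap r/2=1104/37673: DF=(1 − 1104/37673·(0.994300+0.947400+0.936000))/(1+1104/37673) = 556/625 ≈ 0.889600
step 5 [2.5y] swap r/2=418/15473: DF=(1 − 418/15473·(0.994300+0.947400+0.936000+0.889600))/(1+418/15473) = 4373/5000 ≈ 0.874600
step 6 [3y] zero: DF = P = 8507/10000 ≈ 0.850700
step 7 [3.5y] swap r/2=203/7011: DF=(1 − 203/7011·(0.994300+0.947400+0.936000+0.889600+0.874600+0.850700))/(1+203/7011) = 8173/10000 ≈ 0.817300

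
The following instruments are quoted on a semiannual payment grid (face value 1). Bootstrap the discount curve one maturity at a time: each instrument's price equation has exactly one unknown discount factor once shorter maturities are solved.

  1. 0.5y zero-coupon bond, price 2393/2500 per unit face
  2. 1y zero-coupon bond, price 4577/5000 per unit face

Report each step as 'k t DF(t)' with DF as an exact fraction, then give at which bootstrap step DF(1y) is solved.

step 1 [0.5y] zero: DF = P = 2393/2500 ≈ 0.957200
step 2 [1y] zero: DF = P = 4577/5000 ≈ 0.915400

1 1/2 2393/2500
2 1 4577/5000
DF(1y) is solved at step 2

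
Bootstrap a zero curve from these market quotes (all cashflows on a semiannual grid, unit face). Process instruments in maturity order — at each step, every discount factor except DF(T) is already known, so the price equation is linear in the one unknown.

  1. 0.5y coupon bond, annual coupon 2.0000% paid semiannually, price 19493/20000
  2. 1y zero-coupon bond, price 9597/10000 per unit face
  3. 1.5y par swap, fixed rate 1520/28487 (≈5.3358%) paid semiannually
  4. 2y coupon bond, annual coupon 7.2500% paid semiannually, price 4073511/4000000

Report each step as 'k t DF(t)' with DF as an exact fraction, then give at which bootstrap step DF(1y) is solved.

1 1/2 193/200
2 1 9597/10000
3 3/2 231/250
4 2 8831/10000
DF(1y) is solved at step 2

step 1 [0.5y] bond c/2=1/100: DF=(19493/20000 − 1/100·(0))/(1+1/100) = 193/200 ≈ 0.965000
step 2 [1y] zero: DF = P = 9597/10000 ≈ 0.959700
step 3 [1.5y] swap r/2=760/28487: DF=(1 − 760/28487·(0.965000+0.959700))/(1+760/28487) = 231/250 ≈ 0.924000
step 4 [2y] bond c/2=29/800: DF=(4073511/4000000 − 29/800·(0.965000+0.959700+0.924000))/(1+29/800) = 8831/10000 ≈ 0.883100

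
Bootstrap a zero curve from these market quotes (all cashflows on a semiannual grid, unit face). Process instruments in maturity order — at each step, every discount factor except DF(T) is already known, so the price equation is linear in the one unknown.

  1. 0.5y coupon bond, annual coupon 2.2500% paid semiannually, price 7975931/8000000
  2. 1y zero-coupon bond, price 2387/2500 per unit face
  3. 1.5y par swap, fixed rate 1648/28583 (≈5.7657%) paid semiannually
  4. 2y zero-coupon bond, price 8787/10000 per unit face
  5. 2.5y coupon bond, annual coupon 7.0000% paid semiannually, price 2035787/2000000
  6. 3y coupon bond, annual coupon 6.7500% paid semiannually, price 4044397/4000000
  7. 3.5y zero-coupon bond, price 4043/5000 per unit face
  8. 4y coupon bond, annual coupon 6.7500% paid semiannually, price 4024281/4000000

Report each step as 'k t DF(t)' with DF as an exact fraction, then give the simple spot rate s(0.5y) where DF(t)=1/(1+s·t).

step 1 [0.5y] bond c/2=9/800: DF=(7975931/8000000 − 9/800·(0))/(1+9/800) = 9859/10000 ≈ 0.985900
step 2 [1y] zero: DF = P = 2387/2500 ≈ 0.954800
step 3 [1.5y] swap r/2=824/28583: DF=(1 − 824/28583·(0.985900+0.954800))/(1+824/28583) = 1147/1250 ≈ 0.917600
step 4 [2y] zero: DF = P = 8787/10000 ≈ 0.878700
step 5 [2.5y] bond c/2=7/200: DF=(2035787/2000000 − 7/200·(0.985900+0.954800+0.917600+0.878700))/(1+7/200) = 8571/10000 ≈ 0.857100
step 6 [3y] bond c/2=27/800: DF=(4044397/4000000 − 27/800·(0.985900+0.954800+0.917600+0.878700+0.857100))/(1+27/800) = 8281/10000 ≈ 0.828100
step 7 [3.5y] zero: DF = P = 4043/5000 ≈ 0.808600
step 8 [4y] bond c/2=27/800: DF=(4024281/4000000 − 27/800·(0.985900+0.954800+0.917600+0.878700+0.857100+0.828100+0.808600))/(1+27/800) = 3849/5000 ≈ 0.769800

1 1/2 9859/10000
2 1 2387/2500
3 3/2 1147/1250
4 2 8787/10000
5 5/2 8571/10000
6 3 8281/10000
7 7/2 4043/5000
8 4 3849/5000
s(0.5y) = (1/(9859/10000) − 1)/(1/2) = 282/9859 ≈ 2.8603%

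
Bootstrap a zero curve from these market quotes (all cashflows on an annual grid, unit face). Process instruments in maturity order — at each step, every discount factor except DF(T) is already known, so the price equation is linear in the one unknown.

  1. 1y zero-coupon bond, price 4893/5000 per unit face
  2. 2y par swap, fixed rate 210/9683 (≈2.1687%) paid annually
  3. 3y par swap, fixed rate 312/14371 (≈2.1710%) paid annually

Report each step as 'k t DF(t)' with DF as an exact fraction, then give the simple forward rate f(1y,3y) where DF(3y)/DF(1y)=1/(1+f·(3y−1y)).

1 1 4893/5000
2 2 479/500
3 3 586/625
f(1y,3y) = ((4893/5000)/(586/625) − 1)/(2) = 205/9376 ≈ 2.1864%

step 1 [1y] zero: DF = P = 4893/5000 ≈ 0.978600
step 2 [2y] swap r/1=210/9683: DF=(1 − 210/9683·(0.978600))/(1+210/9683) = 479/500 ≈ 0.958000
step 3 [3y] swap r/1=312/14371: DF=(1 − 312/14371·(0.978600+0.958000))/(1+312/14371) = 586/625 ≈ 0.937600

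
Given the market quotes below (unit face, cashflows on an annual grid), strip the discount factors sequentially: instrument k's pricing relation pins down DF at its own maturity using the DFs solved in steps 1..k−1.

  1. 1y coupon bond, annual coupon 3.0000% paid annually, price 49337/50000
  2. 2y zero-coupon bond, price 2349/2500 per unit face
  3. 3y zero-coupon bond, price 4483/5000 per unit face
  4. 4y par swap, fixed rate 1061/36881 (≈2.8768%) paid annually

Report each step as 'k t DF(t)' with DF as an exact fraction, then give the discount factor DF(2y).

1 1 479/500
2 2 2349/2500
3 3 4483/5000
4 4 8939/10000
DF(2y) = 2349/2500 ≈ 0.939600

step 1 [1y] bond c/1=3/100: DF=(49337/50000 − 3/100·(0))/(1+3/100) = 479/500 ≈ 0.958000
step 2 [2y] zero: DF = P = 2349/2500 ≈ 0.939600
step 3 [3y] zero: DF = P = 4483/5000 ≈ 0.896600
step 4 [4y] swap r/1=1061/36881: DF=(1 − 1061/36881·(0.958000+0.939600+0.896600))/(1+1061/36881) = 8939/10000 ≈ 0.893900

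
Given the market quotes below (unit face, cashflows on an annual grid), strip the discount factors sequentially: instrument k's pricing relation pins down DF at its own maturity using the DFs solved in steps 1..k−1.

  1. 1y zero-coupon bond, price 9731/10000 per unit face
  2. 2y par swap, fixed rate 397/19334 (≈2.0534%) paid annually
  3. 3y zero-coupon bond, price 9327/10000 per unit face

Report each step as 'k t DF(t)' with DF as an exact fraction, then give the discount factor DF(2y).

1 1 9731/10000
2 2 9603/10000
3 3 9327/10000
DF(2y) = 9603/10000 ≈ 0.960300

step 1 [1y] zero: DF = P = 9731/10000 ≈ 0.973100
step 2 [2y] swap r/1=397/19334: DF=(1 − 397/19334·(0.973100))/(1+397/19334) = 9603/10000 ≈ 0.960300
step 3 [3y] zero: DF = P = 9327/10000 ≈ 0.932700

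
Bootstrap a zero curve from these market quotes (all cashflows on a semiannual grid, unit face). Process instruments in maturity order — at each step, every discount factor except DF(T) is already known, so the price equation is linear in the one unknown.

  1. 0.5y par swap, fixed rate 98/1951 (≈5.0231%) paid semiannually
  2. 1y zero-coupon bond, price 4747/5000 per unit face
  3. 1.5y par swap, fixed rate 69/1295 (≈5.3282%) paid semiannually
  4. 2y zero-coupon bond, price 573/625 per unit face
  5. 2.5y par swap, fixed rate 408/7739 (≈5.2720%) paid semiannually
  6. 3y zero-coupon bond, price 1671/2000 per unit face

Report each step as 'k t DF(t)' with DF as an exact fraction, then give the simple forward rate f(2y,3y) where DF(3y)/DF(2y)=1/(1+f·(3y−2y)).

1 1/2 1951/2000
2 1 4747/5000
3 3/2 9241/10000
4 2 573/625
5 5/2 1097/1250
6 3 1671/2000
f(2y,3y) = ((573/625)/(1671/2000) − 1)/(1) = 271/2785 ≈ 9.7307%

step 1 [0.5y] swap r/2=49/1951: DF=(1 − 49/1951·(0))/(1+49/1951) = 1951/2000 ≈ 0.975500
step 2 [1y] zero: DF = P = 4747/5000 ≈ 0.949400
step 3 [1.5y] swap r/2=69/2590: DF=(1 − 69/2590·(0.975500+0.949400))/(1+69/2590) = 9241/10000 ≈ 0.924100
step 4 [2y] zero: DF = P = 573/625 ≈ 0.916800
step 5 [2.5y] swap r/2=204/7739: DF=(1 − 204/7739·(0.975500+0.949400+0.924100+0.916800))/(1+204/7739) = 1097/1250 ≈ 0.877600
step 6 [3y] zero: DF = P = 1671/2000 ≈ 0.835500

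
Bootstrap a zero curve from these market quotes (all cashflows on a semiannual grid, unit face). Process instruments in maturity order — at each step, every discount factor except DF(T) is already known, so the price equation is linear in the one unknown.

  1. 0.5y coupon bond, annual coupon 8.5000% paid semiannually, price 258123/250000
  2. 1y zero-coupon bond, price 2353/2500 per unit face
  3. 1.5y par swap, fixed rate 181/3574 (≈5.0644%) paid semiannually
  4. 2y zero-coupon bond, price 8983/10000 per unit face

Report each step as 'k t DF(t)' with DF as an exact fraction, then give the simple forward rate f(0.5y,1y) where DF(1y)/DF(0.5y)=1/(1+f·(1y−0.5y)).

1 1/2 619/625
2 1 2353/2500
3 3/2 2319/2500
4 2 8983/10000
f(0.5y,1y) = ((619/625)/(2353/2500) − 1)/(1/2) = 246/2353 ≈ 10.4547%

step 1 [0.5y] bond c/2=17/400: DF=(258123/250000 − 17/400·(0))/(1+17/400) = 619/625 ≈ 0.990400
step 2 [1y] zero: DF = P = 2353/2500 ≈ 0.941200
step 3 [1.5y] swap r/2=181/7148: DF=(1 − 181/7148·(0.990400+0.941200))/(1+181/7148) = 2319/2500 ≈ 0.927600
step 4 [2y] zero: DF = P = 8983/10000 ≈ 0.898300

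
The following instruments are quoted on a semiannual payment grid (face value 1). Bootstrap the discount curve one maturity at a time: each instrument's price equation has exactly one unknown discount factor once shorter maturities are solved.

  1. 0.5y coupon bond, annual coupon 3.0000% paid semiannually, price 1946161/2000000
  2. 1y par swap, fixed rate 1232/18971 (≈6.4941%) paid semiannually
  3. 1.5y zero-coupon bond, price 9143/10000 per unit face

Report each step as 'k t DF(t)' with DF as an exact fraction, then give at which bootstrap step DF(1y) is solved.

1 1/2 9587/10000
2 1 1173/1250
3 3/2 9143/10000
DF(1y) is solved at step 2

step 1 [0.5y] bond c/2=3/200: DF=(1946161/2000000 − 3/200·(0))/(1+3/200) = 9587/10000 ≈ 0.958700
step 2 [1y] swap r/2=616/18971: DF=(1 − 616/18971·(0.958700))/(1+616/18971) = 1173/1250 ≈ 0.938400
step 3 [1.5y] zero: DF = P = 9143/10000 ≈ 0.914300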